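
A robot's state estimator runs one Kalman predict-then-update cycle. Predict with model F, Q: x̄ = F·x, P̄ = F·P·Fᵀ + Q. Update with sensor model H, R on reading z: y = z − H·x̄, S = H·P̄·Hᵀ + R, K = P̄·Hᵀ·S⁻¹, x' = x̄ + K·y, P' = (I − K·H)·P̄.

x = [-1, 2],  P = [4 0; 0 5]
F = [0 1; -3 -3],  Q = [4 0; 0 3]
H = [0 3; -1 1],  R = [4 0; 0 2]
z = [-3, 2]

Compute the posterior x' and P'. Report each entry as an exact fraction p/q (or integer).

x̄ = F·x = [2, -3]
P̄ = F·P·Fᵀ + Q = [9 -15; -15 84]
y = z − H·x̄ = [6, 7]
S = H·P̄·Hᵀ + R = [760 297; 297 125]
K = P̄·Hᵀ·S⁻¹ = [1503/6791 -4875/6791; 2097/6791 396/6791]
x' = x̄ + K·y = [-11525/6791, -5019/6791]
P' = (I − K·H)·P̄ = [11754/6791 2004/6791; 2004/6791 2796/6791]

x' = [-11525/6791, -5019/6791]
P' = [11754/6791 2004/6791; 2004/6791 2796/6791]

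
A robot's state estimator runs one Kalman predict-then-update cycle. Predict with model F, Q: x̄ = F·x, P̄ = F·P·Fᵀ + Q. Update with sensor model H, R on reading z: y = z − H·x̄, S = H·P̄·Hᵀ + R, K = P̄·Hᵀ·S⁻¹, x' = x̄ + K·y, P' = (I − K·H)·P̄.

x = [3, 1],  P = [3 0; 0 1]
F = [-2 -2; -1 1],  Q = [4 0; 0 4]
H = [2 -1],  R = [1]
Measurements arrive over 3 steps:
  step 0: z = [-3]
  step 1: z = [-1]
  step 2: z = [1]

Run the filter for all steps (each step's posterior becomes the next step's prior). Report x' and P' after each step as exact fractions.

step 0: x' = [-188/73, -2], P' = [164/73 4; 4 8]
step 1: x' = [15084/26369, 55170/26369], P' = [31060/26369 50040/26369; 50040/26369 102216/26369]
step 2: x' = [3199060/4889889, 1855702/4889889], P' = [5734324/4889889 9248536/4889889; 9248536/4889889 18920368/4889889]

step 0: x̄ = F·x = [-8, -2]
step 0: P̄ = F·P·Fᵀ + Q = [20 4; 4 8]
step 0: y = z − H·x̄ = [11]
step 0: S = H·P̄·Hᵀ + R = [73]
step 0: K = P̄·Hᵀ·S⁻¹ = [36/73; 0]
step 0: x' = x̄ + K·y = [-188/73, -2]
step 0: P' = (I − K·H)·P̄ = [164/73 4; 4 8]
step 1: x̄ = F·x = [668/73, 42/73]
step 1: P̄ = F·P·Fᵀ + Q = [5620/73 -840/73; -840/73 456/73]
step 1: y = z − H·x̄ = [-1367/73]
step 1: S = H·P̄·Hᵀ + R = [26369/73]
step 1: K = P̄·Hᵀ·S⁻¹ = [12080/26369; -2136/26369]
step 1: x' = x̄ + K·y = [15084/26369, 55170/26369]
step 1: P' = (I − K·H)·P̄ = [31060/26369 50040/26369; 50040/26369 102216/26369]
step 2: x̄ = F·x = [-140508/26369, 40086/26369]
step 2: P̄ = F·P·Fᵀ + Q = [1038900/26369 -142312/26369; -142312/26369 138672/26369]
step 2: y = z − H·x̄ = [347471/26369]
step 2: S = H·P̄·Hᵀ + R = [4889889/26369]
step 2: K = P̄·Hᵀ·S⁻¹ = [2220112/4889889; -423296/4889889]
step 2: x' = x̄ + K·y = [3199060/4889889, 1855702/4889889]
step 2: P' = (I − K·H)·P̄ = [5734324/4889889 9248536/4889889; 9248536/4889889 18920368/4889889]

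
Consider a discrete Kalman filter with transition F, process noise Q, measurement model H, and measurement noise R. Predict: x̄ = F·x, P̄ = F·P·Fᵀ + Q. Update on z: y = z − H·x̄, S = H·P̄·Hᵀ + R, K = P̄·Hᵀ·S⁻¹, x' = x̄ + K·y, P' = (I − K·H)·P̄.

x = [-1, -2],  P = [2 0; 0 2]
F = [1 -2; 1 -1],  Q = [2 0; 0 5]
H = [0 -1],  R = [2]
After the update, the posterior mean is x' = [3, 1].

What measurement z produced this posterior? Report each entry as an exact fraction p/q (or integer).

z = [-1]

x̄ = F·x = [3, 1]
P̄ = F·P·Fᵀ + Q = [12 6; 6 9]
S = H·P̄·Hᵀ + R = [11]
K = P̄·Hᵀ·S⁻¹ = [-6/11; -9/11]
x' − x̄ = [0, 0] = K·y
y = (KᵀK)⁻¹·Kᵀ·(x' − x̄) = [0]
z = y + H·x̄ = [0] + [-1] = [-1]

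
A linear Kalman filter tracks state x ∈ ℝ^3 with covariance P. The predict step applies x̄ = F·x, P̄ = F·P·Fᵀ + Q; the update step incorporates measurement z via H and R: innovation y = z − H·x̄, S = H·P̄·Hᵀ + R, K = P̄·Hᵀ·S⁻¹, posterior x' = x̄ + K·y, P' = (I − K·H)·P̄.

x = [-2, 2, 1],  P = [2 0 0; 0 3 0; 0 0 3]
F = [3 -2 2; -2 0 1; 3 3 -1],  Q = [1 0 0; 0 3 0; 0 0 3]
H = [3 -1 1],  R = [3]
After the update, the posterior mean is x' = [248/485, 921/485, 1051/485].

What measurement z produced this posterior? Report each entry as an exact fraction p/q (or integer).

x̄ = F·x = [-8, 5, -1]
P̄ = F·P·Fᵀ + Q = [43 -6 -6; -6 14 -15; -6 -15 51]
S = H·P̄·Hᵀ + R = [485]
K = P̄·Hᵀ·S⁻¹ = [129/485; -47/485; 48/485]
x' − x̄ = [4128/485, -1504/485, 1536/485] = K·y
y = (KᵀK)⁻¹·Kᵀ·(x' − x̄) = [32]
z = y + H·x̄ = [32] + [-30] = [2]

z = [2]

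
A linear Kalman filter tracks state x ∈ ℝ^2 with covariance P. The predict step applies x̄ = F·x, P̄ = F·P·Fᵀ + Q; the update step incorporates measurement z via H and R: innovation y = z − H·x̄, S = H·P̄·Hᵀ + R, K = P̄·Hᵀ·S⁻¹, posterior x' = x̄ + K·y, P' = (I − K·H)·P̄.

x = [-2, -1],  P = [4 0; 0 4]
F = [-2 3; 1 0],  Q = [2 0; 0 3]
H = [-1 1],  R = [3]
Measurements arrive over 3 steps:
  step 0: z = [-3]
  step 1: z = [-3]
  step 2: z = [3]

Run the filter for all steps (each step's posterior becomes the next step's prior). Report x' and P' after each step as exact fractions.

step 0: x' = [1, -2], P' = [119/20 29/8; 29/8 67/16]
step 1: x' = [-1580/2719, -6857/2719], P' = [19024/2719 13981/2719; 13981/2719 16375/2719]
step 2: x' = [-406333/88685, -117256/88685], P' = [788999/88685 617273/88685; 617273/88685 687131/88685]

step 0: x̄ = F·x = [1, -2]
step 0: P̄ = F·P·Fᵀ + Q = [54 -8; -8 7]
step 0: y = z − H·x̄ = [0]
step 0: S = H·P̄·Hᵀ + R = [80]
step 0: K = P̄·Hᵀ·S⁻¹ = [-31/40; 3/16]
step 0: x' = x̄ + K·y = [1, -2]
step 0: P' = (I − K·H)·P̄ = [119/20 29/8; 29/8 67/16]
step 1: x̄ = F·x = [-8, 1]
step 1: P̄ = F·P·Fᵀ + Q = [1599/80 -41/40; -41/40 179/20]
step 1: y = z − H·x̄ = [-12]
step 1: S = H·P̄·Hᵀ + R = [2719/80]
step 1: K = P̄·Hᵀ·S⁻¹ = [-1681/2719; 798/2719]
step 1: x' = x̄ + K·y = [-1580/2719, -6857/2719]
step 1: P' = (I − K·H)·P̄ = [19024/2719 13981/2719; 13981/2719 16375/2719]
step 2: x̄ = F·x = [-17411/2719, -1580/2719]
step 2: P̄ = F·P·Fᵀ + Q = [61137/2719 3895/2719; 3895/2719 27181/2719]
step 2: y = z − H·x̄ = [-7674/2719]
step 2: S = H·P̄·Hᵀ + R = [88685/2719]
step 2: K = P̄·Hᵀ·S⁻¹ = [-57242/88685; 23286/88685]
step 2: x' = x̄ + K·y = [-406333/88685, -117256/88685]
step 2: P' = (I − K·H)·P̄ = [788999/88685 617273/88685; 617273/88685 687131/88685]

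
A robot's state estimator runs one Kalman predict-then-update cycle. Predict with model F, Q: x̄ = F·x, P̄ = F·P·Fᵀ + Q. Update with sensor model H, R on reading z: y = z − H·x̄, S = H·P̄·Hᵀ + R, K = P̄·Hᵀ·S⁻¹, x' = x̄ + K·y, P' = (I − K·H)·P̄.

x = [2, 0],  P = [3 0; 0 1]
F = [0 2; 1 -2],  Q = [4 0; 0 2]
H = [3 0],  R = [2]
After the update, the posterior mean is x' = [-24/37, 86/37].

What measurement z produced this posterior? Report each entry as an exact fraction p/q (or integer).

x̄ = F·x = [0, 2]
P̄ = F·P·Fᵀ + Q = [8 -4; -4 9]
S = H·P̄·Hᵀ + R = [74]
K = P̄·Hᵀ·S⁻¹ = [12/37; -6/37]
x' − x̄ = [-24/37, 12/37] = K·y
y = (KᵀK)⁻¹·Kᵀ·(x' − x̄) = [-2]
z = y + H·x̄ = [-2] + [0] = [-2]

z = [-2]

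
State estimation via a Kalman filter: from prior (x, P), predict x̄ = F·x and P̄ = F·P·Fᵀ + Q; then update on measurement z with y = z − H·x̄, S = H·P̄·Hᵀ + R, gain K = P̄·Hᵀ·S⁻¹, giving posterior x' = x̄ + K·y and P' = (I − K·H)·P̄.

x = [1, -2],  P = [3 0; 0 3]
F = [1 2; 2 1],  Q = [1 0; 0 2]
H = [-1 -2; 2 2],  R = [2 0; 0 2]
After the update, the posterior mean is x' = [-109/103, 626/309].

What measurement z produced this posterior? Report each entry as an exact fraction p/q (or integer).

x̄ = F·x = [-3, 0]
P̄ = F·P·Fᵀ + Q = [16 12; 12 17]
S = H·P̄·Hᵀ + R = [134 -172; -172 230]
K = P̄·Hᵀ·S⁻¹ = [36/103 52/103; -151/309 -35/309]
x' − x̄ = [200/103, 626/309] = K·y
y = (KᵀK)⁻¹·Kᵀ·(x' − x̄) = [-6, 8]
z = y + H·x̄ = [-6, 8] + [3, -6] = [-3, 2]

z = [-3, 2]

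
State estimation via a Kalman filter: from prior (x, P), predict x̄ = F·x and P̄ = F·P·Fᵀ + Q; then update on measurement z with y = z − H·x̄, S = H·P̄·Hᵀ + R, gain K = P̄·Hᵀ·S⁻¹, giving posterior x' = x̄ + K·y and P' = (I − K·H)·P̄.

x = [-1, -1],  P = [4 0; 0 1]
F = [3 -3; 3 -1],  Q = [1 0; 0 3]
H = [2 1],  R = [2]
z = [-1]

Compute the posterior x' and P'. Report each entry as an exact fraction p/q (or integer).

x̄ = F·x = [0, -2]
P̄ = F·P·Fᵀ + Q = [46 39; 39 40]
y = z − H·x̄ = [1]
S = H·P̄·Hᵀ + R = [382]
K = P̄·Hᵀ·S⁻¹ = [131/382; 59/191]
x' = x̄ + K·y = [131/382, -323/191]
P' = (I − K·H)·P̄ = [411/382 -280/191; -280/191 678/191]

x' = [131/382, -323/191]
P' = [411/382 -280/191; -280/191 678/191]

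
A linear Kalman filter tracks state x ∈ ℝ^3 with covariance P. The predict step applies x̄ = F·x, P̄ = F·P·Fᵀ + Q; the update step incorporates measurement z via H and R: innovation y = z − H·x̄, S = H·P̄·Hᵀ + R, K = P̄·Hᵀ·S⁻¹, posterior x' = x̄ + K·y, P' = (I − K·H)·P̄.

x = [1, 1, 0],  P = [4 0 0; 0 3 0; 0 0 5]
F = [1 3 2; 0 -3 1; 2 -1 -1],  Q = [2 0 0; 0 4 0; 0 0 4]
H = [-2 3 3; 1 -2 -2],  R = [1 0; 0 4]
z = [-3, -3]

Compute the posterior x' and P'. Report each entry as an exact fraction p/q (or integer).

x̄ = F·x = [4, -3, 1]
P̄ = F·P·Fᵀ + Q = [53 -17 -11; -17 36 4; -11 4 28]
y = z − H·x̄ = [11, -11]
S = H·P̄·Hᵀ + R = [1197 -734; -734 457]
K = P̄·Hᵀ·S⁻¹ = [-6824/8273 -8987/8273; -820/8273 -3073/8273; -1124/8273 -3163/8273]
x' = x̄ + K·y = [56885/8273, -36/8273, 30702/8273]
P' = (I − K·H)·P̄ = [121492/8273 38516/8273 40204/8273; 38516/8273 126027/8273 -100623/8273; 40204/8273 -100623/8273 127051/8273]

x' = [56885/8273, -36/8273, 30702/8273]
P' = [121492/8273 38516/8273 40204/8273; 38516/8273 126027/8273 -100623/8273; 40204/8273 -100623/8273 127051/8273]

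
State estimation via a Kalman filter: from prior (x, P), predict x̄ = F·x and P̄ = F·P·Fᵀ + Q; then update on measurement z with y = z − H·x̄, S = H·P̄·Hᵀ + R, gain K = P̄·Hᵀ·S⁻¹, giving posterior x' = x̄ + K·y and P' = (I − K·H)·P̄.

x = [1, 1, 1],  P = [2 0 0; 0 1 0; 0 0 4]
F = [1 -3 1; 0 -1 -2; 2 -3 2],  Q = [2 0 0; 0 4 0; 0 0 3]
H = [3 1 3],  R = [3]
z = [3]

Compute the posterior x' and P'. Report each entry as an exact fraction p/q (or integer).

x' = [-39/257, -837/257, 573/257]
P' = [1226/771 -86/257 -1031/771; -86/257 5034/257 -1603/257; -1031/771 -1603/257 2792/771]

x̄ = F·x = [-1, -3, 1]
P̄ = F·P·Fᵀ + Q = [17 -5 21; -5 21 -13; 21 -13 36]
y = z − H·x̄ = [6]
S = H·P̄·Hᵀ + R = [771]
K = P̄·Hᵀ·S⁻¹ = [109/771; -11/257; 158/771]
x' = x̄ + K·y = [-39/257, -837/257, 573/257]
P' = (I − K·H)·P̄ = [1226/771 -86/257 -1031/771; -86/257 5034/257 -1603/257; -1031/771 -1603/257 2792/771]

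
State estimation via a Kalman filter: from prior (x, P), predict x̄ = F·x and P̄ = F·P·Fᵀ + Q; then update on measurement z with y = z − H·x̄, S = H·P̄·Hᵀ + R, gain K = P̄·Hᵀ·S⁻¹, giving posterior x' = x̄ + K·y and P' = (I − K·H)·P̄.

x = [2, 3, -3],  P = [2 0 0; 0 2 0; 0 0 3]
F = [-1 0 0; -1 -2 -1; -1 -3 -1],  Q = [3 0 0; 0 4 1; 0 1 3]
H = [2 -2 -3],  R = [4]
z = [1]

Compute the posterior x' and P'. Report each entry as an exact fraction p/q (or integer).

x' = [-2, -37/251, -413/251]
P' = [5 2 2; 2 739/251 -102/251; 2 -102/251 476/251]

x̄ = F·x = [-2, -5, -8]
P̄ = F·P·Fᵀ + Q = [5 2 2; 2 17 18; 2 18 26]
y = z − H·x̄ = [-29]
S = H·P̄·Hᵀ + R = [502]
K = P̄·Hᵀ·S⁻¹ = [0; -42/251; -55/251]
x' = x̄ + K·y = [-2, -37/251, -413/251]
P' = (I − K·H)·P̄ = [5 2 2; 2 739/251 -102/251; 2 -102/251 476/251]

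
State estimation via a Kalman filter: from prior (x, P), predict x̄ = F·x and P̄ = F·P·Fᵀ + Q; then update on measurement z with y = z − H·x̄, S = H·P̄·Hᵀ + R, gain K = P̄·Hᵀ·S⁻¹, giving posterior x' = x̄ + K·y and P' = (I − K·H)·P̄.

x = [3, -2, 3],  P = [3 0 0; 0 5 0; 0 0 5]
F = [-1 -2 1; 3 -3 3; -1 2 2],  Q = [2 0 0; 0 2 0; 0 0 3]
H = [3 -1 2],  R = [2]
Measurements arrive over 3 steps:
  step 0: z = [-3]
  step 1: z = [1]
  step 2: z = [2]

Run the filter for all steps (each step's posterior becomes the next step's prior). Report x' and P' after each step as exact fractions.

step 0: x' = [1684/311, 7145/311, 569/311], P' = [7730/311 12356/311 -5377/311; 12356/311 36168/311 -479/311; -5377/311 -479/311 7906/311]
step 1: x' = [-6045988/135093, -5901227/135093, 6185188/135093], P' = [335952961/810558 301587089/810558 -176429843/405279; 301587089/810558 275249269/810558 -157276663/405279; -176429843/405279 -157276663/405279 186052427/405279]
step 2: x' = [420250124297/42998675281, 424860547347/42998675281, -374544614033/42998675281], P' = [1597260580005/42998675281 1443057544965/42998675281 -1659771693762/42998675281; 1443057544965/42998675281 1544286521855/42998675281 -1381659890690/42998675281; -1659771693762/42998675281 -1381659890690/42998675281 1803832099651/42998675281]

step 0: x̄ = F·x = [4, 24, -1]
step 0: P̄ = F·P·Fᵀ + Q = [30 36 -7; 36 119 -9; -7 -9 46]
step 0: y = z − H·x̄ = [11]
step 0: S = H·P̄·Hᵀ + R = [311]
step 0: K = P̄·Hᵀ·S⁻¹ = [40/311; -29/311; 80/311]
step 0: x' = x̄ + K·y = [1684/311, 7145/311, 569/311]
step 0: P' = (I − K·H)·P̄ = [7730/311 12356/311 -5377/311; 12356/311 36168/311 -479/311; -5377/311 -479/311 7906/311]
step 1: x̄ = F·x = [-15405/311, -14676/311, 13744/311]
step 1: P̄ = F·P·Fᵀ + Q = [223024/311 184779/311 -104041/311; 184779/311 156286/311 -97689/311; -104041/311 -97689/311 153211/311]
step 1: y = z − H·x̄ = [4362/311]
step 1: S = H·P̄·Hᵀ + R = [810558/311]
step 1: K = P̄·Hᵀ·S⁻¹ = [276211/810558; 202673/810558; 45994/405279]
step 1: x' = x̄ + K·y = [-6045988/135093, -5901227/135093, 6185188/135093]
step 1: P' = (I − K·H)·P̄ = [335952961/810558 301587089/810558 -176429843/405279; 301587089/810558 275249269/810558 -157276663/405279; -176429843/405279 -157276663/405279 186052427/405279]
step 2: x̄ = F·x = [8011210/45031, 6040427/45031, 6613910/135093]
step 2: P̄ = F·P·Fᵀ + Q = [553439671/90062 204787220/45031 555617101/270186; 204787220/45031 151850155/45031 204829895/135093; 555617101/270186 204829895/135093 616464907/810558]
step 2: y = z − H·x̄ = [-66937243/135093]
step 2: S = H·P̄·Hᵀ + R = [42998675281/810558]
step 2: K = P̄·Hᵀ·S⁻¹ = [14590403763/42998675281; 10783165830/42998675281; 5004504353/42998675281]
step 2: x' = x̄ + K·y = [420250124297/42998675281, 424860547347/42998675281, -374544614033/42998675281]
step 2: P' = (I − K·H)·P̄ = [1597260580005/42998675281 1443057544965/42998675281 -1659771693762/42998675281; 1443057544965/42998675281 1544286521855/42998675281 -1381659890690/42998675281; -1659771693762/42998675281 -1381659890690/42998675281 1803832099651/42998675281]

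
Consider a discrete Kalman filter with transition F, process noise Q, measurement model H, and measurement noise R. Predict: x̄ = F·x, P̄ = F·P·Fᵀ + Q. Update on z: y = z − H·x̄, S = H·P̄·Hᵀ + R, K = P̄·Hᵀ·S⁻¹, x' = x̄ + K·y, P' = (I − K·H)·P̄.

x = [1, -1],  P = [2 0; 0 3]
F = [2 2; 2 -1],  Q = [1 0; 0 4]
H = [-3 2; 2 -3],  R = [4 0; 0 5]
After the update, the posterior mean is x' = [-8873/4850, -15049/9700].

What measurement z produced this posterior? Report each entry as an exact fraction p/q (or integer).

z = [3, 2]

x̄ = F·x = [0, 3]
P̄ = F·P·Fᵀ + Q = [21 2; 2 15]
S = H·P̄·Hᵀ + R = [229 -190; -190 200]
K = P̄·Hᵀ·S⁻¹ = [-248/485 -1483/4850; -299/970 -4829/9700]
x' − x̄ = [-8873/4850, -44149/9700] = K·y
y = (KᵀK)⁻¹·Kᵀ·(x' − x̄) = [-3, 11]
z = y + H·x̄ = [-3, 11] + [6, -9] = [3, 2]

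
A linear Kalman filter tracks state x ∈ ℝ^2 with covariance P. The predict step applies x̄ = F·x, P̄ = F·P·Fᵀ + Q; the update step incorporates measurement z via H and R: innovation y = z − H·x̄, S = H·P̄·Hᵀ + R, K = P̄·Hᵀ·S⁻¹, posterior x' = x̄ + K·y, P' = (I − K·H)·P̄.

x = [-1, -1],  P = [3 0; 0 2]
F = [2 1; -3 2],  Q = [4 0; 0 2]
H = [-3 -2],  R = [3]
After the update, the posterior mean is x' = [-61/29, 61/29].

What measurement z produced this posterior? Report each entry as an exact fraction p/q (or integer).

z = [2]

x̄ = F·x = [-3, 1]
P̄ = F·P·Fᵀ + Q = [18 -14; -14 37]
S = H·P̄·Hᵀ + R = [145]
K = P̄·Hᵀ·S⁻¹ = [-26/145; -32/145]
x' − x̄ = [26/29, 32/29] = K·y
y = (KᵀK)⁻¹·Kᵀ·(x' − x̄) = [-5]
z = y + H·x̄ = [-5] + [7] = [2]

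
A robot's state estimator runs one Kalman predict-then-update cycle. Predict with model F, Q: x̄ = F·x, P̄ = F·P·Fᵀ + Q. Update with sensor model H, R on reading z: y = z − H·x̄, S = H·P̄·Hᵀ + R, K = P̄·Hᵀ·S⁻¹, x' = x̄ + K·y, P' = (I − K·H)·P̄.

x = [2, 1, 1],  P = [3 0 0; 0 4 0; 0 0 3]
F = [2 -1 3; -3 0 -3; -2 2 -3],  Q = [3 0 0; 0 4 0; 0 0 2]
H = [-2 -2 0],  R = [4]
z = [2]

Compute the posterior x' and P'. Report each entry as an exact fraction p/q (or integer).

x̄ = F·x = [6, -9, -5]
P̄ = F·P·Fᵀ + Q = [46 -45 -47; -45 58 45; -47 45 57]
y = z − H·x̄ = [-4]
S = H·P̄·Hᵀ + R = [60]
K = P̄·Hᵀ·S⁻¹ = [-1/30; -13/30; 1/15]
x' = x̄ + K·y = [92/15, -109/15, -79/15]
P' = (I − K·H)·P̄ = [689/15 -688/15 -703/15; -688/15 701/15 701/15; -703/15 701/15 851/15]

x' = [92/15, -109/15, -79/15]
P' = [689/15 -688/15 -703/15; -688/15 701/15 701/15; -703/15 701/15 851/15]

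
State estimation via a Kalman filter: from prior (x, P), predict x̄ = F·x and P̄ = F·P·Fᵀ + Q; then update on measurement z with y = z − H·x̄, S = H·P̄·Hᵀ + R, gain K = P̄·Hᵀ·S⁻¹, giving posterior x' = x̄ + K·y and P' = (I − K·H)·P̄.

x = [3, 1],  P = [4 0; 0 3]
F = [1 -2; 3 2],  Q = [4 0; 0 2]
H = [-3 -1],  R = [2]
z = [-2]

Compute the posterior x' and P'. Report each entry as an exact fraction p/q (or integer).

x̄ = F·x = [1, 11]
P̄ = F·P·Fᵀ + Q = [20 0; 0 50]
y = z − H·x̄ = [12]
S = H·P̄·Hᵀ + R = [232]
K = P̄·Hᵀ·S⁻¹ = [-15/58; -25/116]
x' = x̄ + K·y = [-61/29, 244/29]
P' = (I − K·H)·P̄ = [130/29 -375/29; -375/29 2275/58]

x' = [-61/29, 244/29]
P' = [130/29 -375/29; -375/29 2275/58]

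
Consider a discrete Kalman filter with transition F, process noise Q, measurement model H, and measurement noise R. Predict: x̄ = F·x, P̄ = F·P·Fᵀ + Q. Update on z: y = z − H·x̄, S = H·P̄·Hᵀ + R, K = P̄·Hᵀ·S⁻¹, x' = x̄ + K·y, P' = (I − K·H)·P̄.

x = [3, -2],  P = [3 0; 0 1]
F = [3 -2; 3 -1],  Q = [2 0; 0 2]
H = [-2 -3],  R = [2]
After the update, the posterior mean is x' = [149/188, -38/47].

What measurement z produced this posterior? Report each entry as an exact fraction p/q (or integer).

x̄ = F·x = [13, 11]
P̄ = F·P·Fᵀ + Q = [33 29; 29 30]
S = H·P̄·Hᵀ + R = [752]
K = P̄·Hᵀ·S⁻¹ = [-153/752; -37/188]
x' − x̄ = [-2295/188, -555/47] = K·y
y = (KᵀK)⁻¹·Kᵀ·(x' − x̄) = [60]
z = y + H·x̄ = [60] + [-59] = [1]

z = [1]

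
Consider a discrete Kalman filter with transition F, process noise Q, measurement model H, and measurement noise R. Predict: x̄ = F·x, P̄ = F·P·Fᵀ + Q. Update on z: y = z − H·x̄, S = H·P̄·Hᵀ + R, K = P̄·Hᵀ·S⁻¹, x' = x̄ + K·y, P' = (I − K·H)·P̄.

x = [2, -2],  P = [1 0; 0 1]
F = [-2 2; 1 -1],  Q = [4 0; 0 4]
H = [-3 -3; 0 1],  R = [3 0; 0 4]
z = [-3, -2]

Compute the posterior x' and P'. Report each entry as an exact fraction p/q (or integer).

x' = [-16/149, 134/149]
P' = [388/149 -344/149; -344/149 348/149]

x̄ = F·x = [-8, 4]
P̄ = F·P·Fᵀ + Q = [12 -4; -4 6]
y = z − H·x̄ = [-15, -6]
S = H·P̄·Hᵀ + R = [93 -6; -6 10]
K = P̄·Hᵀ·S⁻¹ = [-44/149 -86/149; -4/149 87/149]
x' = x̄ + K·y = [-16/149, 134/149]
P' = (I − K·H)·P̄ = [388/149 -344/149; -344/149 348/149]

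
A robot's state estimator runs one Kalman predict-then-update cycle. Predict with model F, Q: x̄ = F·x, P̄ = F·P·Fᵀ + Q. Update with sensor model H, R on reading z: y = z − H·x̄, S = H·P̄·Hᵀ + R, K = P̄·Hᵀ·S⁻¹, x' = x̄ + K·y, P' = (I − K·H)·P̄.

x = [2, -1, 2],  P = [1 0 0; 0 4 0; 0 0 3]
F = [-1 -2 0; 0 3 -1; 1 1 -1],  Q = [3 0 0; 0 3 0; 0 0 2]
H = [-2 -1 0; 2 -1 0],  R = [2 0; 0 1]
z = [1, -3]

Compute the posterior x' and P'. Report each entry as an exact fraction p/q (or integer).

x̄ = F·x = [0, -5, -1]
P̄ = F·P·Fᵀ + Q = [20 -24 -9; -24 42 15; -9 15 10]
y = z − H·x̄ = [-4, -8]
S = H·P̄·Hᵀ + R = [28 -38; -38 219]
K = P̄·Hᵀ·S⁻¹ = [-67/293 74/293; -1053/2344 -573/1172; -597/4688 -405/2344]
x' = x̄ + K·y = [-324/293, 415/586, 1045/1172]
P' = (I − K·H)·P̄ = [52/293 30/293 6/293; 30/293 813/1172 501/2344; 6/293 501/2344 21941/4688]

x' = [-324/293, 415/586, 1045/1172]
P' = [52/293 30/293 6/293; 30/293 813/1172 501/2344; 6/293 501/2344 21941/4688]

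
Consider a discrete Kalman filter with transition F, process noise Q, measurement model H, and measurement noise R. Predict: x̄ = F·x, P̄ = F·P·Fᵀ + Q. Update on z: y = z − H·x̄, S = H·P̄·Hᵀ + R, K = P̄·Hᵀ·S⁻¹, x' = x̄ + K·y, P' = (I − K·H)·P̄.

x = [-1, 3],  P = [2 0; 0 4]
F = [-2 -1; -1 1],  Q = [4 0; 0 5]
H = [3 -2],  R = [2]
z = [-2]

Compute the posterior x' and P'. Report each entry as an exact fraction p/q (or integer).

x̄ = F·x = [-1, 4]
P̄ = F·P·Fᵀ + Q = [16 0; 0 11]
y = z − H·x̄ = [9]
S = H·P̄·Hᵀ + R = [190]
K = P̄·Hᵀ·S⁻¹ = [24/95; -11/95]
x' = x̄ + K·y = [121/95, 281/95]
P' = (I − K·H)·P̄ = [368/95 528/95; 528/95 803/95]

x' = [121/95, 281/95]
P' = [368/95 528/95; 528/95 803/95]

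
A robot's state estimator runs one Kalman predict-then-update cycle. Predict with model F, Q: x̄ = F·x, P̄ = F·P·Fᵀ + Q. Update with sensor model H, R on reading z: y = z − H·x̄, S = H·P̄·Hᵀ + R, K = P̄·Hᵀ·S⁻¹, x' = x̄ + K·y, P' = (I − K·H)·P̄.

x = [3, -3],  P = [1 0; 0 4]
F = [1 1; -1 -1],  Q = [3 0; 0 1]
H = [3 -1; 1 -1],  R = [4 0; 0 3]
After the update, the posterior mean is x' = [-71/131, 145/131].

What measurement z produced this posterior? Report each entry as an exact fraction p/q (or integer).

x̄ = F·x = [0, 0]
P̄ = F·P·Fᵀ + Q = [8 -5; -5 6]
S = H·P̄·Hᵀ + R = [112 50; 50 27]
K = P̄·Hᵀ·S⁻¹ = [133/524 3/262; -17/524 -91/262]
x' − x̄ = [-71/131, 145/131] = K·y
y = (KᵀK)⁻¹·Kᵀ·(x' − x̄) = [-2, -3]
z = y + H·x̄ = [-2, -3] + [0, 0] = [-2, -3]

z = [-2, -3]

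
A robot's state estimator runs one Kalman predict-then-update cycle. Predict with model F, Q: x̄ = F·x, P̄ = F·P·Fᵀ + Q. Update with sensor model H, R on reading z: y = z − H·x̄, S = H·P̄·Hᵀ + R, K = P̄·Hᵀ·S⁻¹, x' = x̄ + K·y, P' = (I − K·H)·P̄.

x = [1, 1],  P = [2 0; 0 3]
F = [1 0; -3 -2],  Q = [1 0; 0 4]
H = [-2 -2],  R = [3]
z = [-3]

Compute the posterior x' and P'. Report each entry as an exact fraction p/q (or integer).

x̄ = F·x = [1, -5]
P̄ = F·P·Fᵀ + Q = [3 -6; -6 34]
y = z − H·x̄ = [-11]
S = H·P̄·Hᵀ + R = [103]
K = P̄·Hᵀ·S⁻¹ = [6/103; -56/103]
x' = x̄ + K·y = [37/103, 101/103]
P' = (I − K·H)·P̄ = [273/103 -282/103; -282/103 366/103]

x' = [37/103, 101/103]
P' = [273/103 -282/103; -282/103 366/103]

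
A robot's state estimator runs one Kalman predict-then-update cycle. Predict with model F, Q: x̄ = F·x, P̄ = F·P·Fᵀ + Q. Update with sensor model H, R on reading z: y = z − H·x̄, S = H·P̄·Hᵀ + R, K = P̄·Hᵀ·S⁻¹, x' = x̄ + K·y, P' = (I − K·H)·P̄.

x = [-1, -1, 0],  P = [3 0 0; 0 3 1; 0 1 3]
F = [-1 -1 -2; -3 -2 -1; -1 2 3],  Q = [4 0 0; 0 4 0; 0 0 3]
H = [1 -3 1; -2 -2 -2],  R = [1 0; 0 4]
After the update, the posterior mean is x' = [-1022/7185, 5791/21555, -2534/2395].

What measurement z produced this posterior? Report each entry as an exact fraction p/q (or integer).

x̄ = F·x = [2, 5, -1]
P̄ = F·P·Fᵀ + Q = [26 26 -28; 26 50 -20; -28 -20 57]
S = H·P̄·Hᵀ + R = [442 270; 270 360]
K = P̄·Hᵀ·S⁻¹ = [-88/479 32/7185; -120/479 -2656/21555; 205/479 -1777/4790]
x' − x̄ = [-15392/7185, -101984/21555, -139/2395] = K·y
y = (KᵀK)⁻¹·Kᵀ·(x' − x̄) = [12, 14]
z = y + H·x̄ = [12, 14] + [-14, -12] = [-2, 2]

z = [-2, 2]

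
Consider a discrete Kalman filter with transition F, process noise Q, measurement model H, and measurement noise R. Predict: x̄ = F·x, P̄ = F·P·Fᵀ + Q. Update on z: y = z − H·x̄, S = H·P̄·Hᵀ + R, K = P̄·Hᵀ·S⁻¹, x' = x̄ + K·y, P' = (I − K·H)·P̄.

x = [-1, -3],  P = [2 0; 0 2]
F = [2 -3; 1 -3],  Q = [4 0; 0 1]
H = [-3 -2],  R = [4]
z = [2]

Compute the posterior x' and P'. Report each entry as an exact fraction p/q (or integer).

x̄ = F·x = [7, 8]
P̄ = F·P·Fᵀ + Q = [30 22; 22 21]
y = z − H·x̄ = [39]
S = H·P̄·Hᵀ + R = [622]
K = P̄·Hᵀ·S⁻¹ = [-67/311; -54/311]
x' = x̄ + K·y = [-436/311, 382/311]
P' = (I − K·H)·P̄ = [352/311 -394/311; -394/311 699/311]

x' = [-436/311, 382/311]
P' = [352/311 -394/311; -394/311 699/311]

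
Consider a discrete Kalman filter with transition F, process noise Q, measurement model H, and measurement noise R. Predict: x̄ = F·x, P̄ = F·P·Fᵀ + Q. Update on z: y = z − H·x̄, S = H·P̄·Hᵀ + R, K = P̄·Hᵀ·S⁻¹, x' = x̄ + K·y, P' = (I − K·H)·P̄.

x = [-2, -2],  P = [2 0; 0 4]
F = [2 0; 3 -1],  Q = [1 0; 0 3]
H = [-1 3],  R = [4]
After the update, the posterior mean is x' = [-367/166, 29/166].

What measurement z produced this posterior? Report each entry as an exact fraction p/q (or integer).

z = [3]

x̄ = F·x = [-4, -4]
P̄ = F·P·Fᵀ + Q = [9 12; 12 25]
S = H·P̄·Hᵀ + R = [166]
K = P̄·Hᵀ·S⁻¹ = [27/166; 63/166]
x' − x̄ = [297/166, 693/166] = K·y
y = (KᵀK)⁻¹·Kᵀ·(x' − x̄) = [11]
z = y + H·x̄ = [11] + [-8] = [3]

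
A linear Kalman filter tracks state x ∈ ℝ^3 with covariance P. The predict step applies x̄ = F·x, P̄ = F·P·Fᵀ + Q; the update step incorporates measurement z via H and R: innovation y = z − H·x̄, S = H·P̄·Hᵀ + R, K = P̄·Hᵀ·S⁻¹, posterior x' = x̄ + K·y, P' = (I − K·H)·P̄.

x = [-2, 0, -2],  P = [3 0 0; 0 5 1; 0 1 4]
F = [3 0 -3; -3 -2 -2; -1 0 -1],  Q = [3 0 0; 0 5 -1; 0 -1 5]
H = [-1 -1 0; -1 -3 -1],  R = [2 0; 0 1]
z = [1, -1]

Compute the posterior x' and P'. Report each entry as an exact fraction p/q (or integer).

x' = [-13420/9107, 11047/27321, 11931/9107]
P' = [49773/9107 -25607/9107 23427/9107; -25607/9107 55385/27321 -25939/9107; 23427/9107 -25939/9107 55551/9107]

x̄ = F·x = [0, 10, 4]
P̄ = F·P·Fᵀ + Q = [66 3 3; 3 76 18; 3 18 12]
y = z − H·x̄ = [11, 33]
S = H·P̄·Hᵀ + R = [150 327; 327 895]
K = P̄·Hᵀ·S⁻¹ = [-12083/9107 3621/9107; 10718/27321 -3839/9107; 1256/9107 -1161/9107]
x' = x̄ + K·y = [-13420/9107, 11047/27321, 11931/9107]
P' = (I − K·H)·P̄ = [49773/9107 -25607/9107 23427/9107; -25607/9107 55385/27321 -25939/9107; 23427/9107 -25939/9107 55551/9107]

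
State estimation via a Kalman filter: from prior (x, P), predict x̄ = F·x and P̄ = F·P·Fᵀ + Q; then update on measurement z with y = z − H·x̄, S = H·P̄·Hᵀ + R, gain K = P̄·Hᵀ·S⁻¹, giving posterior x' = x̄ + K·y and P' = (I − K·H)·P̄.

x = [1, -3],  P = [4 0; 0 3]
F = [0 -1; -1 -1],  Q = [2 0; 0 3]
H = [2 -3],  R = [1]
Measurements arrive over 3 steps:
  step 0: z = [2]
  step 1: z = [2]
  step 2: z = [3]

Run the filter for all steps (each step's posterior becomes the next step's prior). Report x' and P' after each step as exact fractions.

step 0: x̄ = F·x = [3, 2]
step 0: P̄ = F·P·Fᵀ + Q = [5 3; 3 10]
step 0: y = z − H·x̄ = [2]
step 0: S = H·P̄·Hᵀ + R = [75]
step 0: K = P̄·Hᵀ·S⁻¹ = [1/75; -8/25]
step 0: x' = x̄ + K·y = [227/75, 34/25]
step 0: P' = (I − K·H)·P̄ = [374/75 83/25; 83/25 58/25]
step 1: x̄ = F·x = [-34/25, -329/75]
step 1: P̄ = F·P·Fᵀ + Q = [108/25 141/25; 141/25 1271/75]
step 1: y = z − H·x̄ = [-211/25]
step 1: S = H·P̄·Hᵀ + R = [2578/25]
step 1: K = P̄·Hᵀ·S⁻¹ = [-207/2578; -989/2578]
step 1: x' = x̄ + K·y = [-1759/2578, -8885/7734]
step 1: P' = (I − K·H)·P̄ = [9423/2578 6351/2578; 6351/2578 13691/7734]
step 2: x̄ = F·x = [8885/7734, 7081/3867]
step 2: P̄ = F·P·Fᵀ + Q = [29159/7734 16372/3867; 16372/3867 51634/3867]
step 2: y = z − H·x̄ = [23959/3867]
step 2: S = H·P̄·Hᵀ + R = [330427/3867]
step 2: K = P̄·Hᵀ·S⁻¹ = [-19957/330427; -122158/330427]
step 2: x' = x̄ + K·y = [511907/660854, -151805/330427]
step 2: P' = (I − K·H)·P̄ = [2285585/660854 768514/330427; 768514/330427 553062/330427]

step 0: x' = [227/75, 34/25], P' = [374/75 83/25; 83/25 58/25]
step 1: x' = [-1759/2578, -8885/7734], P' = [9423/2578 6351/2578; 6351/2578 13691/7734]
step 2: x' = [511907/660854, -151805/330427], P' = [2285585/660854 768514/330427; 768514/330427 553062/330427]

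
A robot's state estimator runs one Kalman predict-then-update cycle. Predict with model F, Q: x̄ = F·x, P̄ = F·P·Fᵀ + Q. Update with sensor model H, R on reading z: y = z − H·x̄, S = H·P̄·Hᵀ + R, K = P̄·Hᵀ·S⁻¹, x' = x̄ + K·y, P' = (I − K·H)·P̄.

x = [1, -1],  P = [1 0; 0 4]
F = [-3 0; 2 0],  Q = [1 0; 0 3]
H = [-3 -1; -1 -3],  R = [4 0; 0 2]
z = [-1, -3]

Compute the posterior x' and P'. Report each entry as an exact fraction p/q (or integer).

x' = [-75/409, 426/409]
P' = [686/1227 -110/409; -110/409 134/409]

x̄ = F·x = [-3, 2]
P̄ = F·P·Fᵀ + Q = [10 -6; -6 7]
y = z − H·x̄ = [-8, 0]
S = H·P̄·Hᵀ + R = [65 -9; -9 39]
K = P̄·Hᵀ·S⁻¹ = [-144/409 152/1227; 49/409 -146/409]
x' = x̄ + K·y = [-75/409, 426/409]
P' = (I − K·H)·P̄ = [686/1227 -110/409; -110/409 134/409]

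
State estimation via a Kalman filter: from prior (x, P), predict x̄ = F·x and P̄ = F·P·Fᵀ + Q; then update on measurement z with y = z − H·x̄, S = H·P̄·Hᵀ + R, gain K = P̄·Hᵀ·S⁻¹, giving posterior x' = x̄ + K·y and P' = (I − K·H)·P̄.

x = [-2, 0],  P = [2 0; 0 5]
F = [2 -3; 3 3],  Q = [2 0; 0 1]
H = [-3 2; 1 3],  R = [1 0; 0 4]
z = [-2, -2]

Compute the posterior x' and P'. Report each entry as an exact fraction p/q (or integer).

x' = [17175/149588, -121357/149588]
P' = [60995/299176 50919/299176; 50919/299176 90203/299176]

x̄ = F·x = [-4, -6]
P̄ = F·P·Fᵀ + Q = [55 -33; -33 64]
y = z − H·x̄ = [-2, 20]
S = H·P̄·Hᵀ + R = [1148 450; 450 437]
K = P̄·Hᵀ·S⁻¹ = [-81147/299176 26719/149588; 27649/299176 40191/149588]
x' = x̄ + K·y = [17175/149588, -121357/149588]
P' = (I − K·H)·P̄ = [60995/299176 50919/299176; 50919/299176 90203/299176]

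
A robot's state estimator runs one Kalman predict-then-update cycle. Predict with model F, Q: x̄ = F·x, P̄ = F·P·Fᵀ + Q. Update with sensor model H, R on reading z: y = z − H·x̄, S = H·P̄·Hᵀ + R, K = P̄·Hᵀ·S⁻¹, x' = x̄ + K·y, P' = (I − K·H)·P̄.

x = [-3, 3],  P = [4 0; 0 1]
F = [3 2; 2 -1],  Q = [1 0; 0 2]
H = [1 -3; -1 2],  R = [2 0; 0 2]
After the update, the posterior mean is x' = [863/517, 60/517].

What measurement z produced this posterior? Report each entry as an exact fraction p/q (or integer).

x̄ = F·x = [-3, -9]
P̄ = F·P·Fᵀ + Q = [41 22; 22 19]
S = H·P̄·Hᵀ + R = [82 -45; -45 31]
K = P̄·Hᵀ·S⁻¹ = [-640/517 -879/517; -365/517 -263/517]
x' − x̄ = [2414/517, 4713/517] = K·y
y = (KᵀK)⁻¹·Kᵀ·(x' − x̄) = [-23, 14]
z = y + H·x̄ = [-23, 14] + [24, -15] = [1, -1]

z = [1, -1]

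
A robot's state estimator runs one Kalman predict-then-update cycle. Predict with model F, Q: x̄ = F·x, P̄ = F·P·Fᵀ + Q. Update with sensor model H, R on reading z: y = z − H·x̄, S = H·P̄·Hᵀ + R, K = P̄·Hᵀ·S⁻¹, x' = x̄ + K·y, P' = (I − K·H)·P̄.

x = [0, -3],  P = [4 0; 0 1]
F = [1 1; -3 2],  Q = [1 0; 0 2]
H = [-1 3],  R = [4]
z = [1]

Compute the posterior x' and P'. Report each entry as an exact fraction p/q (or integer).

x̄ = F·x = [-3, -6]
P̄ = F·P·Fᵀ + Q = [6 -10; -10 42]
y = z − H·x̄ = [16]
S = H·P̄·Hᵀ + R = [448]
K = P̄·Hᵀ·S⁻¹ = [-9/112; 17/56]
x' = x̄ + K·y = [-30/7, -8/7]
P' = (I − K·H)·P̄ = [87/28 13/14; 13/14 5/7]

x' = [-30/7, -8/7]
P' = [87/28 13/14; 13/14 5/7]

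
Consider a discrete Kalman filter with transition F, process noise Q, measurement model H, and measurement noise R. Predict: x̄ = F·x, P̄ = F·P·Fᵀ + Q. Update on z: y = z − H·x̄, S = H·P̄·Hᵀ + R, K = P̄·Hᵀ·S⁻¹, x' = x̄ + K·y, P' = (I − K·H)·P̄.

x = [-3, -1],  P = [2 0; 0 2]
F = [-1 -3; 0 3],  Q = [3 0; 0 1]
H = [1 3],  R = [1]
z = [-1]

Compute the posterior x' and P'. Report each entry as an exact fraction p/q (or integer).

x' = [460/87, -61/29]
P' = [1040/87 -119/29; -119/29 44/29]

x̄ = F·x = [6, -3]
P̄ = F·P·Fᵀ + Q = [23 -18; -18 19]
y = z − H·x̄ = [2]
S = H·P̄·Hᵀ + R = [87]
K = P̄·Hᵀ·S⁻¹ = [-31/87; 13/29]
x' = x̄ + K·y = [460/87, -61/29]
P' = (I − K·H)·P̄ = [1040/87 -119/29; -119/29 44/29]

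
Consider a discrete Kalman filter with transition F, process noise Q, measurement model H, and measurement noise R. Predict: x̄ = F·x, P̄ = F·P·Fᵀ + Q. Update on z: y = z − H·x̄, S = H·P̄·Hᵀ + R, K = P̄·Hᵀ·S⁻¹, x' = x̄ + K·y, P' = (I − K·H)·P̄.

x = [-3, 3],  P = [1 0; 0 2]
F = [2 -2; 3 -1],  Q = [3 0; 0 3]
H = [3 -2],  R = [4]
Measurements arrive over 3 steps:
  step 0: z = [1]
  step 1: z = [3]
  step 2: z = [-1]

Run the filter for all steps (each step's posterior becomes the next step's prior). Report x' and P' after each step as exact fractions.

step 0: x' = [-23/3, -874/75], P' = [20/3 28/3; 28/3 1046/75]
step 1: x' = [8995/19961, -22991/19961], P' = [57256/19961 78998/19961; 78998/19961 127829/19961]
step 2: x' = [6107799/2903587, 10389642/2903587], P' = [8178844/2903587 11127672/2903587; 11127672/2903587 17804360/2903587]

step 0: x̄ = F·x = [-12, -12]
step 0: P̄ = F·P·Fᵀ + Q = [15 10; 10 14]
step 0: y = z − H·x̄ = [13]
step 0: S = H·P̄·Hᵀ + R = [75]
step 0: K = P̄·Hᵀ·S⁻¹ = [1/3; 2/75]
step 0: x' = x̄ + K·y = [-23/3, -874/75]
step 0: P' = (I − K·H)·P̄ = [20/3 28/3; 28/3 1046/75]
step 1: x̄ = F·x = [598/75, -851/75]
step 1: P̄ = F·P·Fᵀ + Q = [809/75 -508/75; -508/75 1571/75]
step 1: y = z − H·x̄ = [-3271/75]
step 1: S = H·P̄·Hᵀ + R = [19961/75]
step 1: K = P̄·Hᵀ·S⁻¹ = [3443/19961; -4666/19961]
step 1: x' = x̄ + K·y = [8995/19961, -22991/19961]
step 1: P' = (I − K·H)·P̄ = [57256/19961 78998/19961; 78998/19961 127829/19961]
step 2: x̄ = F·x = [63972/19961, 49976/19961]
step 2: P̄ = F·P·Fᵀ + Q = [168239/19961 -32790/19961; -32790/19961 229028/19961]
step 2: y = z − H·x̄ = [-111925/19961]
step 2: S = H·P̄·Hᵀ + R = [2903587/19961]
step 2: K = P̄·Hᵀ·S⁻¹ = [570297/2903587; -556426/2903587]
step 2: x' = x̄ + K·y = [6107799/2903587, 10389642/2903587]
step 2: P' = (I − K·H)·P̄ = [8178844/2903587 11127672/2903587; 11127672/2903587 17804360/2903587]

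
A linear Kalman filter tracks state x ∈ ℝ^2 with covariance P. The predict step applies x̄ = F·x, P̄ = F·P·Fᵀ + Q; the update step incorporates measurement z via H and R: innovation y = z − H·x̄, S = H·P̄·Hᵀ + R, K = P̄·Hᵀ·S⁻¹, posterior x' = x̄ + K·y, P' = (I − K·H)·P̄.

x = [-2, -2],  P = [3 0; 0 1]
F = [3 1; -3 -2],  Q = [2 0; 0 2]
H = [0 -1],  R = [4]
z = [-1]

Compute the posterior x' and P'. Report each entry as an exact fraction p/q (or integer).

x̄ = F·x = [-8, 10]
P̄ = F·P·Fᵀ + Q = [30 -29; -29 33]
y = z − H·x̄ = [9]
S = H·P̄·Hᵀ + R = [37]
K = P̄·Hᵀ·S⁻¹ = [29/37; -33/37]
x' = x̄ + K·y = [-35/37, 73/37]
P' = (I − K·H)·P̄ = [269/37 -116/37; -116/37 132/37]

x' = [-35/37, 73/37]
P' = [269/37 -116/37; -116/37 132/37]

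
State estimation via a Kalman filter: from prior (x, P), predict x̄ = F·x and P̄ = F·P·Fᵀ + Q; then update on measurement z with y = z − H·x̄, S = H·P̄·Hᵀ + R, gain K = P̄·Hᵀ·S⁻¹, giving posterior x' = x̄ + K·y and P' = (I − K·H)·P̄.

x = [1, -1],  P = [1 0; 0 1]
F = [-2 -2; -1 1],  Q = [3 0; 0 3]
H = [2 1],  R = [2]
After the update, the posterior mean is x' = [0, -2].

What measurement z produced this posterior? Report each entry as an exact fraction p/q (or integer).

z = [-2]

x̄ = F·x = [0, -2]
P̄ = F·P·Fᵀ + Q = [11 0; 0 5]
S = H·P̄·Hᵀ + R = [51]
K = P̄·Hᵀ·S⁻¹ = [22/51; 5/51]
x' − x̄ = [0, 0] = K·y
y = (KᵀK)⁻¹·Kᵀ·(x' − x̄) = [0]
z = y + H·x̄ = [0] + [-2] = [-2]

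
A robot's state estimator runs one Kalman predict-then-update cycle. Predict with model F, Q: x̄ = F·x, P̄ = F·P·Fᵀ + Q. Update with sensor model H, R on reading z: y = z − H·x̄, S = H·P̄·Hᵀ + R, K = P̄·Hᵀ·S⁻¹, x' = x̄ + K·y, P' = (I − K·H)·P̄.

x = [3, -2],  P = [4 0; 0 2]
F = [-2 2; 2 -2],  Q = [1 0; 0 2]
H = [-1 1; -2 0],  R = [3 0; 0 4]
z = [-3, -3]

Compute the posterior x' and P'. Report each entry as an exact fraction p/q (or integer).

x' = [661/502, -319/251]
P' = [149/251 2/251; 2/251 374/251]

x̄ = F·x = [-10, 10]
P̄ = F·P·Fᵀ + Q = [25 -24; -24 26]
y = z − H·x̄ = [-23, -23]
S = H·P̄·Hᵀ + R = [102 98; 98 104]
K = P̄·Hᵀ·S⁻¹ = [-49/251 -149/502; 124/251 -1/251]
x' = x̄ + K·y = [661/502, -319/251]
P' = (I − K·H)·P̄ = [149/251 2/251; 2/251 374/251]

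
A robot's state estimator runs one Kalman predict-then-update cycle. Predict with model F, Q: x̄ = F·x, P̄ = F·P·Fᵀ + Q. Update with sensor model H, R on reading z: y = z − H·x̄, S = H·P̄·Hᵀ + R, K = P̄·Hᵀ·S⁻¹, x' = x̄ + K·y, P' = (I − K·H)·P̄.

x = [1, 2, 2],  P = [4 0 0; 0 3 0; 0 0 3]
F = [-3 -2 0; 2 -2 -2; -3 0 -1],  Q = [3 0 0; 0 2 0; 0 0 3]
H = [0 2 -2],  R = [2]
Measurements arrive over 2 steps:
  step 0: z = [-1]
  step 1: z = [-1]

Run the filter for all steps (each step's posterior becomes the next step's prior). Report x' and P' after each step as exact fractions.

step 0: x̄ = F·x = [-7, -6, -5]
step 0: P̄ = F·P·Fᵀ + Q = [51 -12 36; -12 42 -18; 36 -18 42]
step 0: y = z − H·x̄ = [1]
step 0: S = H·P̄·Hᵀ + R = [482]
step 0: K = P̄·Hᵀ·S⁻¹ = [-48/241; 60/241; -60/241]
step 0: x' = x̄ + K·y = [-1735/241, -1386/241, -1265/241]
step 0: P' = (I − K·H)·P̄ = [7683/241 2868/241 2916/241; 2868/241 2922/241 2862/241; 2916/241 2862/241 2922/241]
step 1: x̄ = F·x = [7977/241, 1832/241, 6470/241]
step 1: P̄ = F·P·Fᵀ + Q = [115974/241 270/241 100827/241; 270/241 31214/241 -5658/241; 100827/241 -5658/241 90288/241]
step 1: y = z − H·x̄ = [9035/241]
step 1: S = H·P̄·Hᵀ + R = [531754/241]
step 1: K = P̄·Hᵀ·S⁻¹ = [-100557/265877; 36872/265877; -95946/265877]
step 1: x' = x̄ + K·y = [5030574/265877, 3403424/265877, 3540880/265877]
step 1: P' = (I − K·H)·P̄ = [44030700/265877 31067478/265877 31168035/265877; 31067478/265877 23153510/265877 23116638/265877; 31168035/265877 23116638/265877 23212584/265877]

step 0: x' = [-1735/241, -1386/241, -1265/241], P' = [7683/241 2868/241 2916/241; 2868/241 2922/241 2862/241; 2916/241 2862/241 2922/241]
step 1: x' = [5030574/265877, 3403424/265877, 3540880/265877], P' = [44030700/265877 31067478/265877 31168035/265877; 31067478/265877 23153510/265877 23116638/265877; 31168035/265877 23116638/265877 23212584/265877]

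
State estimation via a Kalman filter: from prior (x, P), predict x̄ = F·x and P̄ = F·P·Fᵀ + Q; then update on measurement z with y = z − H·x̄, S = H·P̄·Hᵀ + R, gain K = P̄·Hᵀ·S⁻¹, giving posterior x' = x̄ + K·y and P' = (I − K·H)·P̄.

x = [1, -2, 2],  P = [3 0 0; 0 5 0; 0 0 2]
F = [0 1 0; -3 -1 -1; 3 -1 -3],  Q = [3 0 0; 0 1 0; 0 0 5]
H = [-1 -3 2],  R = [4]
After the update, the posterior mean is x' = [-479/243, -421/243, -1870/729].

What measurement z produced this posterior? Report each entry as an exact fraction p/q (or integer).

z = [2]

x̄ = F·x = [-2, -3, -1]
P̄ = F·P·Fᵀ + Q = [8 -5 -5; -5 35 -16; -5 -16 55]
S = H·P̄·Hᵀ + R = [729]
K = P̄·Hᵀ·S⁻¹ = [-1/243; -44/243; 163/729]
x' − x̄ = [7/243, 308/243, -1141/729] = K·y
y = (KᵀK)⁻¹·Kᵀ·(x' − x̄) = [-7]
z = y + H·x̄ = [-7] + [9] = [2]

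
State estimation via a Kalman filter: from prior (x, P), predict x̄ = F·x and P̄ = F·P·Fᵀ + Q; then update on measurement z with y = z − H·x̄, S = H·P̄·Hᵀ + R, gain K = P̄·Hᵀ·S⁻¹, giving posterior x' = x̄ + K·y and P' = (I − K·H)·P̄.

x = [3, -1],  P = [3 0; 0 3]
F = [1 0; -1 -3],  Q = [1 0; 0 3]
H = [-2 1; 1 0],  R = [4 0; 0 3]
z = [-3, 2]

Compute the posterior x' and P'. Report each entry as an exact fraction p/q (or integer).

x' = [382/167, 243/167]
P' = [417/334 351/167; 351/167 1182/167]

x̄ = F·x = [3, 0]
P̄ = F·P·Fᵀ + Q = [4 -3; -3 33]
y = z − H·x̄ = [3, -1]
S = H·P̄·Hᵀ + R = [65 -11; -11 7]
K = P̄·Hᵀ·S⁻¹ = [-33/334 139/334; 120/167 117/167]
x' = x̄ + K·y = [382/167, 243/167]
P' = (I − K·H)·P̄ = [417/334 351/167; 351/167 1182/167]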